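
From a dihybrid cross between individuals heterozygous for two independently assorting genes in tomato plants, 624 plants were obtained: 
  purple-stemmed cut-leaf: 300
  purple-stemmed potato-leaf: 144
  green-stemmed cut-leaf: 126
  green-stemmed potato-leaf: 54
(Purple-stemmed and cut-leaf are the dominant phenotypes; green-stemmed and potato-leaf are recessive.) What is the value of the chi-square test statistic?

20.103

A dihybrid F₂ with independent assortment and complete dominance at both loci gives a 9:3:3:1 phenotypic ratio.
Total ratio parts = 16. Expected numbers out of 624:
  purple-stemmed cut-leaf: 624 × 9/16 = 351
  purple-stemmed potato-leaf: 624 × 3/16 = 117
  green-stemmed cut-leaf: 624 × 3/16 = 117
  green-stemmed potato-leaf: 624 × 1/16 = 39
χ² = Σ (O − E)² / E
  purple-stemmed cut-leaf: (300 − 351)² / 351 = 7.4103
  purple-stemmed potato-leaf: (144 − 117)² / 117 = 6.2308
  green-stemmed cut-leaf: (126 − 117)² / 117 = 0.6923
  green-stemmed potato-leaf: (54 − 39)² / 39 = 5.7692
χ² = 7.4103 + 6.2308 + 0.6923 + 5.7692 = 20.1026 ≈ 20.103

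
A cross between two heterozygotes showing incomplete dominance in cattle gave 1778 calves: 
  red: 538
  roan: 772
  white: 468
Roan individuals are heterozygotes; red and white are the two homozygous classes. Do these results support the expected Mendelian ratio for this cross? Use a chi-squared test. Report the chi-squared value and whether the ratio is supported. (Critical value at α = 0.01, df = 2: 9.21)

With incomplete dominance, a heterozygote × heterozygote cross gives a 1:2:1 phenotypic ratio.
The 1:2:1 ratio has 4 parts, so with N = 1778 the expected counts are:
  red: 1778 × 1/4 = 444.5
  roan: 1778 × 2/4 = 889
  white: 1778 × 1/4 = 444.5
χ² = Σ (O − E)² / E
  red: (538 − 444.5)² / 444.5 = 19.6676
  roan: (772 − 889)² / 889 = 15.3982
  white: (468 − 444.5)² / 444.5 = 1.2424
χ² = 19.6676 + 15.3982 + 1.2424 = 36.3082 ≈ 36.308
Degrees of freedom = 3 − 1 = 2; critical value at α = 0.01 is 9.21.
Since 36.308 > 9.21, we reject the null hypothesis — the data do not fit the 1:2:1 ratio.

36.308; not consistent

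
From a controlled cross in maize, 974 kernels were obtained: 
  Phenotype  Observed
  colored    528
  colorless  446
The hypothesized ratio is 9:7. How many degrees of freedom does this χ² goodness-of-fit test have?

1

A goodness-of-fit test with 2 phenotype classes has df = 2 − 1 = 1.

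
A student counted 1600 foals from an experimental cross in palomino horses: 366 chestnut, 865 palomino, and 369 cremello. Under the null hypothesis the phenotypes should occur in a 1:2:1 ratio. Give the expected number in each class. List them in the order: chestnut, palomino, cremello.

Under the 1:2:1 hypothesis (Σ ratio = 4, N = 1600):
  chestnut: 1600 × 1/4 = 400
  palomino: 1600 × 2/4 = 800
  cremello: 1600 × 1/4 = 400

400, 800, 400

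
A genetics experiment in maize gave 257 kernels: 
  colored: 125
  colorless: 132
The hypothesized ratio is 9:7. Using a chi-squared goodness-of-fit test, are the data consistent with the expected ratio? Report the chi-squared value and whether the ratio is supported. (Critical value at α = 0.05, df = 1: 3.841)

6.051; not consistent

Under the 9:7 hypothesis (Σ ratio = 16, N = 257):
  colored: 257 × 9/16 = 144.5625
  colorless: 257 × 7/16 = 112.4375
χ² = Σ (O − E)² / E
  colored: (125 − 144.5625)² / 144.5625 = 2.6472
  colorless: (132 − 112.4375)² / 112.4375 = 3.4036
χ² = 2.6472 + 3.4036 = 6.0508 ≈ 6.051
Degrees of freedom = 2 − 1 = 1; critical value at α = 0.05 is 3.841.
Since 6.051 > 3.841, we reject the null hypothesis — the data do not fit the 9:7 ratio.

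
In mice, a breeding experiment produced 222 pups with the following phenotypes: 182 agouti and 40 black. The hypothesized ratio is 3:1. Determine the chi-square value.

5.772

The 3:1 ratio has 4 parts, so with N = 222 the expected counts are:
  agouti: 222 × 3/4 = 166.5
  black: 222 × 1/4 = 55.5
χ² = Σ (O − E)² / E
  agouti: (182 − 166.5)² / 166.5 = 1.4429
  black: (40 − 55.5)² / 55.5 = 4.3288
χ² = 1.4429 + 4.3288 = 5.7717 ≈ 5.772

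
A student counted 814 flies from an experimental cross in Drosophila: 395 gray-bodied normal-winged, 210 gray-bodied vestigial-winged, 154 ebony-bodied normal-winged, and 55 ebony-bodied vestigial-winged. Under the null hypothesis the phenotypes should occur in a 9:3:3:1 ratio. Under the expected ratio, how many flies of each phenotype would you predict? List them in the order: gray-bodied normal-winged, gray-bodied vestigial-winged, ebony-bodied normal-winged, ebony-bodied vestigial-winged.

457.875, 152.625, 152.625, 50.875

Expected counts for N = 814 under a 9:3:3:1 ratio (total parts = 16):
  gray-bodied normal-winged: 814 × 9/16 = 457.875
  gray-bodied vestigial-winged: 814 × 3/16 = 152.625
  ebony-bodied normal-winged: 814 × 3/16 = 152.625
  ebony-bodied vestigial-winged: 814 × 1/16 = 50.875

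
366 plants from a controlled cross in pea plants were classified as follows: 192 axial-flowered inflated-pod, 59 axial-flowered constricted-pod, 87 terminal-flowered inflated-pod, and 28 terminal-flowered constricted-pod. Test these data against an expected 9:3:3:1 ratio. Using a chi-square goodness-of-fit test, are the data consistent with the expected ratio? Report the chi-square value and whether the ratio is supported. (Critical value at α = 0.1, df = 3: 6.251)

8.353; not consistent

The 9:3:3:1 ratio has 16 parts, so with N = 366 the expected counts are:
  axial-flowered inflated-pod: 366 × 9/16 = 205.875
  axial-flowered constricted-pod: 366 × 3/16 = 68.625
  terminal-flowered inflated-pod: 366 × 3/16 = 68.625
  terminal-flowered constricted-pod: 366 × 1/16 = 22.875
χ² = Σ (O − E)² / E
  axial-flowered inflated-pod: (192 − 205.875)² / 205.875 = 0.9351
  axial-flowered constricted-pod: (59 − 68.625)² / 68.625 = 1.3500
  terminal-flowered inflated-pod: (87 − 68.625)² / 68.625 = 4.9201
  terminal-flowered constricted-pod: (28 − 22.875)² / 22.875 = 1.1482
χ² = 0.9351 + 1.3500 + 4.9201 + 1.1482 = 8.3534 ≈ 8.353
Degrees of freedom = 4 − 1 = 3; critical value at α = 0.1 is 6.251.
Since 8.353 > 6.251, we reject the null hypothesis — the data do not fit the 9:3:3:1 ratio.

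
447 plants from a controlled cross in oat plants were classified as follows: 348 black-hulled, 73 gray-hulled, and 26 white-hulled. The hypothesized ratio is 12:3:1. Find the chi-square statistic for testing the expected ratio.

Total ratio parts = 16. Expected numbers out of 447:
  black-hulled: 447 × 12/16 = 335.25
  gray-hulled: 447 × 3/16 = 83.8125
  white-hulled: 447 × 1/16 = 27.9375
χ² = Σ (O − E)² / E
  black-hulled: (348 − 335.25)² / 335.25 = 0.4849
  gray-hulled: (73 − 83.8125)² / 83.8125 = 1.3949
  white-hulled: (26 − 27.9375)² / 27.9375 = 0.1344
χ² = 0.4849 + 1.3949 + 0.1344 = 2.0142 ≈ 2.014

2.014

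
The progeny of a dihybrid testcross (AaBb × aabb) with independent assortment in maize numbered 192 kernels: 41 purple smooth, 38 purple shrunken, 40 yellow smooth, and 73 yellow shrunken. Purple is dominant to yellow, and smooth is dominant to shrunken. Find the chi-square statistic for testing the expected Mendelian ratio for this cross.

A dihybrid testcross with independent assortment gives a 1:1:1:1 ratio.
The 1:1:1:1 ratio has 4 parts, so with N = 192 the expected counts are:
  purple smooth: 192 × 1/4 = 48
  purple shrunken: 192 × 1/4 = 48
  yellow smooth: 192 × 1/4 = 48
  yellow shrunken: 192 × 1/4 = 48
χ² = Σ (O − E)² / E
  purple smooth: (41 − 48)² / 48 = 1.0208
  purple shrunken: (38 − 48)² / 48 = 2.0833
  yellow smooth: (40 − 48)² / 48 = 1.3333
  yellow shrunken: (73 − 48)² / 48 = 13.0208
χ² = 1.0208 + 2.0833 + 1.3333 + 13.0208 = 17.4582 ≈ 17.458

17.458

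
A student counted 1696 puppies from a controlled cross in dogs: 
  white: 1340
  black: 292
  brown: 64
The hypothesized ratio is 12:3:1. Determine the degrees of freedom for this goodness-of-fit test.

A goodness-of-fit test with 3 phenotype classes has df = 3 − 1 = 2.

2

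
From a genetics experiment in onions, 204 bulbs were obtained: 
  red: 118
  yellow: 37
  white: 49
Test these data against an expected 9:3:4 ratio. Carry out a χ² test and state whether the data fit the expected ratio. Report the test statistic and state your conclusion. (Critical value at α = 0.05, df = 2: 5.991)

Expected counts for N = 204 under a 9:3:4 ratio (total parts = 16):
  red: 204 × 9/16 = 114.75
  yellow: 204 × 3/16 = 38.25
  white: 204 × 4/16 = 51
χ² = Σ (O − E)² / E
  red: (118 − 114.75)² / 114.75 = 0.0920
  yellow: (37 − 38.25)² / 38.25 = 0.0408
  white: (49 − 51)² / 51 = 0.0784
χ² = 0.0920 + 0.0408 + 0.0784 = 0.2112 ≈ 0.211
Degrees of freedom = 3 − 1 = 2; critical value at α = 0.05 is 5.991.
Since 0.211 < 5.991, we fail to reject the null hypothesis — the data are consistent with the 9:3:4 ratio.

0.211; consistent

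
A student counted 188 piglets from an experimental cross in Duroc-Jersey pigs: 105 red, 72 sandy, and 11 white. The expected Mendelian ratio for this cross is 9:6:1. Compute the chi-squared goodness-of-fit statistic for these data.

Expected counts for N = 188 under a 9:6:1 ratio (total parts = 16):
  red: 188 × 9/16 = 105.75
  sandy: 188 × 6/16 = 70.5
  white: 188 × 1/16 = 11.75
χ² = Σ (O − E)² / E
  red: (105 − 105.75)² / 105.75 = 0.0053
  sandy: (72 − 70.5)² / 70.5 = 0.0319
  white: (11 − 11.75)² / 11.75 = 0.0479
χ² = 0.0053 + 0.0319 + 0.0479 = 0.0851 ≈ 0.085

0.085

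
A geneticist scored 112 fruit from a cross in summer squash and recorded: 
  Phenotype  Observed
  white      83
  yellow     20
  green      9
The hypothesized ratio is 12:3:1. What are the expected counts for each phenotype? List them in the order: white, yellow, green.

The 12:3:1 ratio has 16 parts, so with N = 112 the expected counts are:
  white: 112 × 12/16 = 84
  yellow: 112 × 3/16 = 21
  green: 112 × 1/16 = 7

84, 21, 7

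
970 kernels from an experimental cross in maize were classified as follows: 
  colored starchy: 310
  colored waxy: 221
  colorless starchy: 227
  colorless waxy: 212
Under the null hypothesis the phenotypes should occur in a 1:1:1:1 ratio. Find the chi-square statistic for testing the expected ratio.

25.522

Total ratio parts = 4. Expected numbers out of 970:
  colored starchy: 970 × 1/4 = 242.5
  colored waxy: 970 × 1/4 = 242.5
  colorless starchy: 970 × 1/4 = 242.5
  colorless waxy: 970 × 1/4 = 242.5
χ² = Σ (O − E)² / E
  colored starchy: (310 − 242.5)² / 242.5 = 18.7887
  colored waxy: (221 − 242.5)² / 242.5 = 1.9062
  colorless starchy: (227 − 242.5)² / 242.5 = 0.9907
  colorless waxy: (212 − 242.5)² / 242.5 = 3.8361
χ² = 18.7887 + 1.9062 + 0.9907 + 3.8361 = 25.5217 ≈ 25.522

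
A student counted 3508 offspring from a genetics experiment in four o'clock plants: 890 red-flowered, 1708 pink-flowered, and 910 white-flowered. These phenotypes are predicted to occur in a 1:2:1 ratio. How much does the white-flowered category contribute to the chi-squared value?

The 1:2:1 ratio has 4 parts, so with N = 3508 the expected counts are:
  red-flowered: 3508 × 1/4 = 877
  pink-flowered: 3508 × 2/4 = 1754
  white-flowered: 3508 × 1/4 = 877
Contribution of white-flowered: (910 − 877)² / 877 = 1.2417

1.242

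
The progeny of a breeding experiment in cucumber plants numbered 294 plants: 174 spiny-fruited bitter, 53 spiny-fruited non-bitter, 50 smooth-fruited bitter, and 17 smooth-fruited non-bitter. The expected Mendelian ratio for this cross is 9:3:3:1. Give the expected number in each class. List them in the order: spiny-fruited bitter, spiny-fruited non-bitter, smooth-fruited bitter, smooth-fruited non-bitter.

The 9:3:3:1 ratio has 16 parts, so with N = 294 the expected counts are:
  spiny-fruited bitter: 294 × 9/16 = 165.375
  spiny-fruited non-bitter: 294 × 3/16 = 55.125
  smooth-fruited bitter: 294 × 3/16 = 55.125
  smooth-fruited non-bitter: 294 × 1/16 = 18.375

165.375, 55.125, 55.125, 18.375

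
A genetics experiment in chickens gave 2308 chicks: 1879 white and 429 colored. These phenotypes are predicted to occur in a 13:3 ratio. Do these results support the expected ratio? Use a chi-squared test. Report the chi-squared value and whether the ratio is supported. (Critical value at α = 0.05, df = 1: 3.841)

0.040; consistent

Total ratio parts = 16. Expected numbers out of 2308:
  white: 2308 × 13/16 = 1875.25
  colored: 2308 × 3/16 = 432.75
χ² = Σ (O − E)² / E
  white: (1879 − 1875.25)² / 1875.25 = 0.0075
  colored: (429 − 432.75)² / 432.75 = 0.0325
χ² = 0.0075 + 0.0325 = 0.040
Degrees of freedom = 2 − 1 = 1; critical value at α = 0.05 is 3.841.
Since 0.040 < 3.841, we fail to reject the null hypothesis — the data are consistent with the 13:3 ratio.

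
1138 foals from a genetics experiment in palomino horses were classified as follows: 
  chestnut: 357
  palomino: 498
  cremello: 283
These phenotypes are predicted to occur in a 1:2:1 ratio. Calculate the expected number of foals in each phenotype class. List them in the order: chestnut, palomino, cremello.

284.5, 569, 284.5

Under the 1:2:1 hypothesis (Σ ratio = 4, N = 1138):
  chestnut: 1138 × 1/4 = 284.5
  palomino: 1138 × 2/4 = 569
  cremello: 1138 × 1/4 = 284.5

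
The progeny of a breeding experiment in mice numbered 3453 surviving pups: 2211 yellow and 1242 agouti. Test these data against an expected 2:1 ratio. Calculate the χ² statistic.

10.792

Expected counts for N = 3453 under a 2:1 ratio (total parts = 3):
  yellow: 3453 × 2/3 = 2302
  agouti: 3453 × 1/3 = 1151
χ² = Σ (O − E)² / E
  yellow: (2211 − 2302)² / 2302 = 3.5973
  agouti: (1242 − 1151)² / 1151 = 7.1946
χ² = 3.5973 + 7.1946 = 10.7919 ≈ 10.792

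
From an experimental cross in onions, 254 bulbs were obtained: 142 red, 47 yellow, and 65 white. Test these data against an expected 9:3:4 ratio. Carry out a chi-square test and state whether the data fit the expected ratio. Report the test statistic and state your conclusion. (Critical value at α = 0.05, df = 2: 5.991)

0.049; consistent

Total ratio parts = 16. Expected numbers out of 254:
  red: 254 × 9/16 = 142.875
  yellow: 254 × 3/16 = 47.625
  white: 254 × 4/16 = 63.5
χ² = Σ (O − E)² / E
  red: (142 − 142.875)² / 142.875 = 0.0054
  yellow: (47 − 47.625)² / 47.625 = 0.0082
  white: (65 − 63.5)² / 63.5 = 0.0354
χ² = 0.0054 + 0.0082 + 0.0354 = 0.049
Degrees of freedom = 3 − 1 = 2; critical value at α = 0.05 is 5.991.
Since 0.049 < 5.991, we fail to reject the null hypothesis — the data are consistent with the 9:3:4 ratio.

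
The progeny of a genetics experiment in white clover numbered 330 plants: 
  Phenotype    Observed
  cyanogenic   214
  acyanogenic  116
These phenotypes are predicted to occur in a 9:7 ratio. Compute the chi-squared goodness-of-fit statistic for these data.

9.914

Under the 9:7 hypothesis (Σ ratio = 16, N = 330):
  cyanogenic: 330 × 9/16 = 185.625
  acyanogenic: 330 × 7/16 = 144.375
χ² = Σ (O − E)² / E
  cyanogenic: (214 − 185.625)² / 185.625 = 4.3375
  acyanogenic: (116 − 144.375)² / 144.375 = 5.5767
χ² = 4.3375 + 5.5767 = 9.9142 ≈ 9.914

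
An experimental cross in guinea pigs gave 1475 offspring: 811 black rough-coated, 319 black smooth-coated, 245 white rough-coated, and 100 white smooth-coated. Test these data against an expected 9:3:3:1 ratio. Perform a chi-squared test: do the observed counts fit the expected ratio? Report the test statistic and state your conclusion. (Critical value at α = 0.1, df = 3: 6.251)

Total ratio parts = 16. Expected numbers out of 1475:
  black rough-coated: 1475 × 9/16 = 829.6875
  black smooth-coated: 1475 × 3/16 = 276.5625
  white rough-coated: 1475 × 3/16 = 276.5625
  white smooth-coated: 1475 × 1/16 = 92.1875
χ² = Σ (O − E)² / E
  black rough-coated: (811 − 829.6875)² / 829.6875 = 0.4209
  black smooth-coated: (319 − 276.5625)² / 276.5625 = 6.5119
  white rough-coated: (245 − 276.5625)² / 276.5625 = 3.6020
  white smooth-coated: (100 − 92.1875)² / 92.1875 = 0.6621
χ² = 0.4209 + 6.5119 + 3.6020 + 0.6621 = 11.1969 ≈ 11.197
Degrees of freedom = 4 − 1 = 3; critical value at α = 0.1 is 6.251.
Since 11.197 > 6.251, we reject the null hypothesis — the data do not fit the 9:3:3:1 ratio.

11.197; not consistent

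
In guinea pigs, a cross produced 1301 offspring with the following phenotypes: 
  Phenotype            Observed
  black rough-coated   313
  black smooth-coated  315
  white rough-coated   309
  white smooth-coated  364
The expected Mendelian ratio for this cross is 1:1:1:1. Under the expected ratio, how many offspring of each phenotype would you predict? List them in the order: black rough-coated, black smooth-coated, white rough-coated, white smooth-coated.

325.25, 325.25, 325.25, 325.25

Under the 1:1:1:1 hypothesis (Σ ratio = 4, N = 1301):
  black rough-coated: 1301 × 1/4 = 325.25
  black smooth-coated: 1301 × 1/4 = 325.25
  white rough-coated: 1301 × 1/4 = 325.25
  white smooth-coated: 1301 × 1/4 = 325.25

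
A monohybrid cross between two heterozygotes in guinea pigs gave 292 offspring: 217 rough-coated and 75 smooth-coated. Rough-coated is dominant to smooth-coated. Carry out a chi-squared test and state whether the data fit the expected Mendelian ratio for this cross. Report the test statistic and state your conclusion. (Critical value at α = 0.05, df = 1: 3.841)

For a monohybrid cross between heterozygotes with complete dominance, the expected phenotypic ratio is 3:1.
Under the 3:1 hypothesis (Σ ratio = 4, N = 292):
  rough-coated: 292 × 3/4 = 219
  smooth-coated: 292 × 1/4 = 73
χ² = Σ (O − E)² / E
  rough-coated: (217 − 219)² / 219 = 0.0183
  smooth-coated: (75 − 73)² / 73 = 0.0548
χ² = 0.0183 + 0.0548 = 0.0731 ≈ 0.073
Degrees of freedom = 2 − 1 = 1; critical value at α = 0.05 is 3.841.
Since 0.073 < 3.841, we fail to reject the null hypothesis — the data are consistent with the 3:1 ratio.

0.073; consistent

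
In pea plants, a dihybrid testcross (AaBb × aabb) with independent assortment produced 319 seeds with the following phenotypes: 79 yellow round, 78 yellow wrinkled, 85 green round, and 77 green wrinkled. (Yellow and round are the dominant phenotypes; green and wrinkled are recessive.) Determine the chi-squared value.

A dihybrid testcross with independent assortment gives a 1:1:1:1 ratio.
Total ratio parts = 4. Expected numbers out of 319:
  yellow round: 319 × 1/4 = 79.75
  yellow wrinkled: 319 × 1/4 = 79.75
  green round: 319 × 1/4 = 79.75
  green wrinkled: 319 × 1/4 = 79.75
χ² = Σ (O − E)² / E
  yellow round: (79 − 79.75)² / 79.75 = 0.0071
  yellow wrinkled: (78 − 79.75)² / 79.75 = 0.0384
  green round: (85 − 79.75)² / 79.75 = 0.3456
  green wrinkled: (77 − 79.75)² / 79.75 = 0.0948
χ² = 0.0071 + 0.0384 + 0.3456 + 0.0948 = 0.4859 ≈ 0.486

0.486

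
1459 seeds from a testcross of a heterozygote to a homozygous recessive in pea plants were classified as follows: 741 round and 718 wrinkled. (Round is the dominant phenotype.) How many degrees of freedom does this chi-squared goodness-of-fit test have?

1

A testcross of a heterozygote (Aa × aa) gives a 1:1 phenotypic ratio.
A goodness-of-fit test with 2 phenotype classes has df = 2 − 1 = 1.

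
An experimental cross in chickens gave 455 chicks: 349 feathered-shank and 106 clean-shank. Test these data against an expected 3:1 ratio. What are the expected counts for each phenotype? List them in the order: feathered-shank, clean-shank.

341.25, 113.75

Under the 3:1 hypothesis (Σ ratio = 4, N = 455):
  feathered-shank: 455 × 3/4 = 341.25
  clean-shank: 455 × 1/4 = 113.75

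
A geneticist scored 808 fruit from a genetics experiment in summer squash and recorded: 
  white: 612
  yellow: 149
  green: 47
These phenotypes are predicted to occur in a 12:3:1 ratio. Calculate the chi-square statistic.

0.343

Under the 12:3:1 hypothesis (Σ ratio = 16, N = 808):
  white: 808 × 12/16 = 606
  yellow: 808 × 3/16 = 151.5
  green: 808 × 1/16 = 50.5
χ² = Σ (O − E)² / E
  white: (612 − 606)² / 606 = 0.0594
  yellow: (149 − 151.5)² / 151.5 = 0.0413
  green: (47 − 50.5)² / 50.5 = 0.2426
χ² = 0.0594 + 0.0413 + 0.2426 = 0.3433 ≈ 0.343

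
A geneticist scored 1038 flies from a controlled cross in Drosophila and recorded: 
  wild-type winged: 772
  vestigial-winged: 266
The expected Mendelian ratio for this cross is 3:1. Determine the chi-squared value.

0.217

Total ratio parts = 4. Expected numbers out of 1038:
  wild-type winged: 1038 × 3/4 = 778.5
  vestigial-winged: 1038 × 1/4 = 259.5
χ² = Σ (O − E)² / E
  wild-type winged: (772 − 778.5)² / 778.5 = 0.0543
  vestigial-winged: (266 − 259.5)² / 259.5 = 0.1628
χ² = 0.0543 + 0.1628 = 0.2171 ≈ 0.217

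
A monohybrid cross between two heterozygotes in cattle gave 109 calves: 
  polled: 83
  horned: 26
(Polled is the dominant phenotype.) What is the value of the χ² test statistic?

For a monohybrid cross between heterozygotes with complete dominance, the expected phenotypic ratio is 3:1.
The 3:1 ratio has 4 parts, so with N = 109 the expected counts are:
  polled: 109 × 3/4 = 81.75
  horned: 109 × 1/4 = 27.25
χ² = Σ (O − E)² / E
  polled: (83 − 81.75)² / 81.75 = 0.0191
  horned: (26 − 27.25)² / 27.25 = 0.0573
χ² = 0.0191 + 0.0573 = 0.0764 ≈ 0.076

0.076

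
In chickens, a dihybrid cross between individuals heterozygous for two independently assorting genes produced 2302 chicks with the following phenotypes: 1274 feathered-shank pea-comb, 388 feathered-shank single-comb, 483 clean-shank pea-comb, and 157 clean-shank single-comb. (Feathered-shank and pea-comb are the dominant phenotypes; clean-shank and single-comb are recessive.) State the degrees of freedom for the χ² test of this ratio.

3

A dihybrid F₂ with independent assortment and complete dominance at both loci gives a 9:3:3:1 phenotypic ratio.
A goodness-of-fit test with 4 phenotype classes has df = 4 − 1 = 3.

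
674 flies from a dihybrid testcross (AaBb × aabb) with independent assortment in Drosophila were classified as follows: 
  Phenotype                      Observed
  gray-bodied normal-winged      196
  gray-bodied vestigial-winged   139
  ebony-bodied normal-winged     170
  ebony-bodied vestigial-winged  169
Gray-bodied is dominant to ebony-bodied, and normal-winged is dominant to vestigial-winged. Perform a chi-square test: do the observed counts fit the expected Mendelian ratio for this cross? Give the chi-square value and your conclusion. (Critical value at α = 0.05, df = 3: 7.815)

A dihybrid testcross with independent assortment gives a 1:1:1:1 ratio.
Expected counts for N = 674 under a 1:1:1:1 ratio (total parts = 4):
  gray-bodied normal-winged: 674 × 1/4 = 168.5
  gray-bodied vestigial-winged: 674 × 1/4 = 168.5
  ebony-bodied normal-winged: 674 × 1/4 = 168.5
  ebony-bodied vestigial-winged: 674 × 1/4 = 168.5
χ² = Σ (O − E)² / E
  gray-bodied normal-winged: (196 − 168.5)² / 168.5 = 4.4881
  gray-bodied vestigial-winged: (139 − 168.5)² / 168.5 = 5.1647
  ebony-bodied normal-winged: (170 − 168.5)² / 168.5 = 0.0134
  ebony-bodied vestigial-winged: (169 − 168.5)² / 168.5 = 0.0015
χ² = 4.4881 + 5.1647 + 0.0134 + 0.0015 = 9.6677 ≈ 9.668
Degrees of freedom = 4 − 1 = 3; critical value at α = 0.05 is 7.815.
Since 9.668 > 7.815, we reject the null hypothesis — the data do not fit the 1:1:1:1 ratio.

9.668; not consistent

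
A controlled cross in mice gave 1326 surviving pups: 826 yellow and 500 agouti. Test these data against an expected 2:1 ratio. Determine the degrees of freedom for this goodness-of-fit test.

1

A goodness-of-fit test with 2 phenotype classes has df = 2 − 1 = 1.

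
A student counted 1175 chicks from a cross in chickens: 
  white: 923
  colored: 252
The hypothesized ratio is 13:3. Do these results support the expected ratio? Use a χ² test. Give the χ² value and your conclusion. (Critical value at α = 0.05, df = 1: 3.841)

5.609; not consistent

Expected counts for N = 1175 under a 13:3 ratio (total parts = 16):
  white: 1175 × 13/16 = 954.6875
  colored: 1175 × 3/16 = 220.3125
χ² = Σ (O − E)² / E
  white: (923 − 954.6875)² / 954.6875 = 1.0518
  colored: (252 − 220.3125)² / 220.3125 = 4.5576
χ² = 1.0518 + 4.5576 = 5.6094 ≈ 5.609
Degrees of freedom = 2 − 1 = 1; critical value at α = 0.05 is 3.841.
Since 5.609 > 3.841, we reject the null hypothesis — the data do not fit the 13:3 ratio.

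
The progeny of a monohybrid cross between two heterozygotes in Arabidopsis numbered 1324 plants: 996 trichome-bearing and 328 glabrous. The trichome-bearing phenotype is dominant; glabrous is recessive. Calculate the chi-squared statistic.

For a monohybrid cross between heterozygotes with complete dominance, the expected phenotypic ratio is 3:1.
Under the 3:1 hypothesis (Σ ratio = 4, N = 1324):
  trichome-bearing: 1324 × 3/4 = 993
  glabrous: 1324 × 1/4 = 331
χ² = Σ (O − E)² / E
  trichome-bearing: (996 − 993)² / 993 = 0.0091
  glabrous: (328 − 331)² / 331 = 0.0272
χ² = 0.0091 + 0.0272 = 0.0363 ≈ 0.036

0.036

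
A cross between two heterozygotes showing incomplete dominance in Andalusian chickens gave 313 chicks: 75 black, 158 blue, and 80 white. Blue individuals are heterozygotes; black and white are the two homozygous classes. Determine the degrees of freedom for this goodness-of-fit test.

With incomplete dominance, a heterozygote × heterozygote cross gives a 1:2:1 phenotypic ratio.
A goodness-of-fit test with 3 phenotype classes has df = 3 − 1 = 2.

2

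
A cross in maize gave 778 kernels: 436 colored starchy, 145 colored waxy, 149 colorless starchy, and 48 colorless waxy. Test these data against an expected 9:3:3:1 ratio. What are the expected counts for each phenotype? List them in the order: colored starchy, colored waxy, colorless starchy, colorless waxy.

Expected counts for N = 778 under a 9:3:3:1 ratio (total parts = 16):
  colored starchy: 778 × 9/16 = 437.625
  colored waxy: 778 × 3/16 = 145.875
  colorless starchy: 778 × 3/16 = 145.875
  colorless waxy: 778 × 1/16 = 48.625

437.625, 145.875, 145.875, 48.625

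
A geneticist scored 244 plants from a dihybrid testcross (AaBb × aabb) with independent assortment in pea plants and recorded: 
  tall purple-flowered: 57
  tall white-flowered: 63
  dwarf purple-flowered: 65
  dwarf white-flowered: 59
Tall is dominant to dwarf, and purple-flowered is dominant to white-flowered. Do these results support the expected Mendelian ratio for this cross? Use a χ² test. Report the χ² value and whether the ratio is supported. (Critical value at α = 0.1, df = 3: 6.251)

0.656; consistent

A dihybrid testcross with independent assortment gives a 1:1:1:1 ratio.
The 1:1:1:1 ratio has 4 parts, so with N = 244 the expected counts are:
  tall purple-flowered: 244 × 1/4 = 61
  tall white-flowered: 244 × 1/4 = 61
  dwarf purple-flowered: 244 × 1/4 = 61
  dwarf white-flowered: 244 × 1/4 = 61
χ² = Σ (O − E)² / E
  tall purple-flowered: (57 − 61)² / 61 = 0.2623
  tall white-flowered: (63 − 61)² / 61 = 0.0656
  dwarf purple-flowered: (65 − 61)² / 61 = 0.2623
  dwarf white-flowered: (59 − 61)² / 61 = 0.0656
χ² = 0.2623 + 0.0656 + 0.2623 + 0.0656 = 0.6558 ≈ 0.656
Degrees of freedom = 4 − 1 = 3; critical value at α = 0.1 is 6.251.
Since 0.656 < 6.251, we fail to reject the null hypothesis — the data are consistent with the 1:1:1:1 ratio.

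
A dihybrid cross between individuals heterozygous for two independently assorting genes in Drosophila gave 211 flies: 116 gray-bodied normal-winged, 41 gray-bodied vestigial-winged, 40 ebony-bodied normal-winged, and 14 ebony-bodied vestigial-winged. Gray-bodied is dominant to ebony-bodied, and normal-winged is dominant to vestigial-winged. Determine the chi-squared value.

0.168

A dihybrid F₂ with independent assortment and complete dominance at both loci gives a 9:3:3:1 phenotypic ratio.
Under the 9:3:3:1 hypothesis (Σ ratio = 16, N = 211):
  gray-bodied normal-winged: 211 × 9/16 = 118.6875
  gray-bodied vestigial-winged: 211 × 3/16 = 39.5625
  ebony-bodied normal-winged: 211 × 3/16 = 39.5625
  ebony-bodied vestigial-winged: 211 × 1/16 = 13.1875
χ² = Σ (O − E)² / E
  gray-bodied normal-winged: (116 − 118.6875)² / 118.6875 = 0.0609
  gray-bodied vestigial-winged: (41 − 39.5625)² / 39.5625 = 0.0522
  ebony-bodied normal-winged: (40 − 39.5625)² / 39.5625 = 0.0048
  ebony-bodied vestigial-winged: (14 − 13.1875)² / 13.1875 = 0.0501
χ² = 0.0609 + 0.0522 + 0.0048 + 0.0501 = 0.168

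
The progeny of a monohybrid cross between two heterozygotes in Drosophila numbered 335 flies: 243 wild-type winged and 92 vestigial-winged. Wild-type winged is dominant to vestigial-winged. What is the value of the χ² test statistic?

For a monohybrid cross between heterozygotes with complete dominance, the expected phenotypic ratio is 3:1.
Total ratio parts = 4. Expected numbers out of 335:
  wild-type winged: 335 × 3/4 = 251.25
  vestigial-winged: 335 × 1/4 = 83.75
χ² = Σ (O − E)² / E
  wild-type winged: (243 − 251.25)² / 251.25 = 0.2709
  vestigial-winged: (92 − 83.75)² / 83.75 = 0.8127
χ² = 0.2709 + 0.8127 = 1.0836 ≈ 1.084

1.084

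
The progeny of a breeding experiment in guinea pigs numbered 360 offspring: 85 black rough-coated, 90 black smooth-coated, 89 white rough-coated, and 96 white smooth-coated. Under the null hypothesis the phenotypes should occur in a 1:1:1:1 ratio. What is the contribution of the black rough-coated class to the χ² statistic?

The 1:1:1:1 ratio has 4 parts, so with N = 360 the expected counts are:
  black rough-coated: 360 × 1/4 = 90
  black smooth-coated: 360 × 1/4 = 90
  white rough-coated: 360 × 1/4 = 90
  white smooth-coated: 360 × 1/4 = 90
Contribution of black rough-coated: (85 − 90)² / 90 = 0.2778

0.278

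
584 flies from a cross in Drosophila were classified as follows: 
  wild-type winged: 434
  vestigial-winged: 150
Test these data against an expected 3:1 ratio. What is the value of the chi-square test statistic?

0.146

Expected counts for N = 584 under a 3:1 ratio (total parts = 4):
  wild-type winged: 584 × 3/4 = 438
  vestigial-winged: 584 × 1/4 = 146
χ² = Σ (O − E)² / E
  wild-type winged: (434 − 438)² / 438 = 0.0365
  vestigial-winged: (150 − 146)² / 146 = 0.1096
χ² = 0.0365 + 0.1096 = 0.1461 ≈ 0.146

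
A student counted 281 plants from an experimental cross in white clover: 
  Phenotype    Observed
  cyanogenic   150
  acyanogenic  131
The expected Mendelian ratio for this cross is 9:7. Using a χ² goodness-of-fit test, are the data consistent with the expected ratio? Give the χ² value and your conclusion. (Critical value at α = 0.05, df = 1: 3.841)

0.940; consistent

Expected counts for N = 281 under a 9:7 ratio (total parts = 16):
  cyanogenic: 281 × 9/16 = 158.0625
  acyanogenic: 281 × 7/16 = 122.9375
χ² = Σ (O − E)² / E
  cyanogenic: (150 − 158.0625)² / 158.0625 = 0.4113
  acyanogenic: (131 − 122.9375)² / 122.9375 = 0.5288
χ² = 0.4113 + 0.5288 = 0.9401 ≈ 0.940
Degrees of freedom = 2 − 1 = 1; critical value at α = 0.05 is 3.841.
Since 0.940 < 3.841, we fail to reject the null hypothesis — the data are consistent with the 9:7 ratio.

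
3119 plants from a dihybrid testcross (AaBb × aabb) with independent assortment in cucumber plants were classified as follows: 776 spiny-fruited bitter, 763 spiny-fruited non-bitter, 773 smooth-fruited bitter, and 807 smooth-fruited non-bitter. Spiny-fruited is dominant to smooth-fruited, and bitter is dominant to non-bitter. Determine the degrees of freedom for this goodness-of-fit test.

3

A dihybrid testcross with independent assortment gives a 1:1:1:1 ratio.
A goodness-of-fit test with 4 phenotype classes has df = 4 − 1 = 3.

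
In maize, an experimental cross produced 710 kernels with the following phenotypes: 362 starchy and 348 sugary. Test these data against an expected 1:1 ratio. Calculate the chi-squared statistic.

Total ratio parts = 2. Expected numbers out of 710:
  starchy: 710 × 1/2 = 355
  sugary: 710 × 1/2 = 355
χ² = Σ (O − E)² / E
  starchy: (362 − 355)² / 355 = 0.1380
  sugary: (348 − 355)² / 355 = 0.1380
χ² = 0.1380 + 0.1380 = 0.276

0.276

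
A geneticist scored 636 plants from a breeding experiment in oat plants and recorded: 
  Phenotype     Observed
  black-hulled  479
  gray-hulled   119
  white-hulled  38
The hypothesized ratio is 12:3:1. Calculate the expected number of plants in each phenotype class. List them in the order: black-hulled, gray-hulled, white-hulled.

Under the 12:3:1 hypothesis (Σ ratio = 16, N = 636):
  black-hulled: 636 × 12/16 = 477
  gray-hulled: 636 × 3/16 = 119.25
  white-hulled: 636 × 1/16 = 39.75

477, 119.25, 39.75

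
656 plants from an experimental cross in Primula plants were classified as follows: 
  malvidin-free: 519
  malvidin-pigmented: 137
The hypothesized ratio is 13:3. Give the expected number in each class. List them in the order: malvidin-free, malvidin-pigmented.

533, 123

Expected counts for N = 656 under a 13:3 ratio (total parts = 16):
  malvidin-free: 656 × 13/16 = 533
  malvidin-pigmented: 656 × 3/16 = 123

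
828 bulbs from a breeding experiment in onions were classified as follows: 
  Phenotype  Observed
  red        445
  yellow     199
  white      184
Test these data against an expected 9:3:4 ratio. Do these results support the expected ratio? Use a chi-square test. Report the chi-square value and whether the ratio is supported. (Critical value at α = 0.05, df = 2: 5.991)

15.809; not consistent

Total ratio parts = 16. Expected numbers out of 828:
  red: 828 × 9/16 = 465.75
  yellow: 828 × 3/16 = 155.25
  white: 828 × 4/16 = 207
χ² = Σ (O − E)² / E
  red: (445 − 465.75)² / 465.75 = 0.9244
  yellow: (199 − 155.25)² / 155.25 = 12.3289
  white: (184 − 207)² / 207 = 2.5556
χ² = 0.9244 + 12.3289 + 2.5556 = 15.8089 ≈ 15.809
Degrees of freedom = 3 − 1 = 2; critical value at α = 0.05 is 5.991.
Since 15.809 > 5.991, we reject the null hypothesis — the data do not fit the 9:3:4 ratio.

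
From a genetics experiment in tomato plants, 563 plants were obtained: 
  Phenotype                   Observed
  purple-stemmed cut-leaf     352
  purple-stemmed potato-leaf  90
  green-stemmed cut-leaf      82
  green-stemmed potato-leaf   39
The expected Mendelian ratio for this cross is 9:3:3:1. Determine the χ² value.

11.904

Under the 9:3:3:1 hypothesis (Σ ratio = 16, N = 563):
  purple-stemmed cut-leaf: 563 × 9/16 = 316.6875
  purple-stemmed potato-leaf: 563 × 3/16 = 105.5625
  green-stemmed cut-leaf: 563 × 3/16 = 105.5625
  green-stemmed potato-leaf: 563 × 1/16 = 35.1875
χ² = Σ (O − E)² / E
  purple-stemmed cut-leaf: (352 − 316.6875)² / 316.6875 = 3.9375
  purple-stemmed potato-leaf: (90 − 105.5625)² / 105.5625 = 2.2943
  green-stemmed cut-leaf: (82 − 105.5625)² / 105.5625 = 5.2594
  green-stemmed potato-leaf: (39 − 35.1875)² / 35.1875 = 0.4131
χ² = 3.9375 + 2.2943 + 5.2594 + 0.4131 = 11.9043 ≈ 11.904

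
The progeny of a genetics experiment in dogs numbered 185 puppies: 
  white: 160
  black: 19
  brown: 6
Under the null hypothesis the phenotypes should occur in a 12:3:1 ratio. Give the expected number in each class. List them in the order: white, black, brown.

Total ratio parts = 16. Expected numbers out of 185:
  white: 185 × 12/16 = 138.75
  black: 185 × 3/16 = 34.6875
  brown: 185 × 1/16 = 11.5625

138.75, 34.6875, 11.5625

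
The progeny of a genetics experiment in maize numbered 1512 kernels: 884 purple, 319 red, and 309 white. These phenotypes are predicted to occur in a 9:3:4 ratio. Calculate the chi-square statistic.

18.360

Under the 9:3:4 hypothesis (Σ ratio = 16, N = 1512):
  purple: 1512 × 9/16 = 850.5
  red: 1512 × 3/16 = 283.5
  white: 1512 × 4/16 = 378
χ² = Σ (O − E)² / E
  purple: (884 − 850.5)² / 850.5 = 1.3195
  red: (319 − 283.5)² / 283.5 = 4.4453
  white: (309 − 378)² / 378 = 12.5952
χ² = 1.3195 + 4.4453 + 12.5952 = 18.360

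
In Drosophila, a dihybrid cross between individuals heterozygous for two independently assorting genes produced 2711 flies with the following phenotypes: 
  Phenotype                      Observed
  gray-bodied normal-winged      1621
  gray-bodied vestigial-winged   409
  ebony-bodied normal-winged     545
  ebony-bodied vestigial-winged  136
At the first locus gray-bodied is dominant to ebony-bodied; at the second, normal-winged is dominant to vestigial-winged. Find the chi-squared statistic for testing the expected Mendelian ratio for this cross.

A dihybrid F₂ with independent assortment and complete dominance at both loci gives a 9:3:3:1 phenotypic ratio.
Under the 9:3:3:1 hypothesis (Σ ratio = 16, N = 2711):
  gray-bodied normal-winged: 2711 × 9/16 = 1524.9375
  gray-bodied vestigial-winged: 2711 × 3/16 = 508.3125
  ebony-bodied normal-winged: 2711 × 3/16 = 508.3125
  ebony-bodied vestigial-winged: 2711 × 1/16 = 169.4375
χ² = Σ (O − E)² / E
  gray-bodied normal-winged: (1621 − 1524.9375)² / 1524.9375 = 6.0514
  gray-bodied vestigial-winged: (409 − 508.3125)² / 508.3125 = 19.4034
  ebony-bodied normal-winged: (545 − 508.3125)² / 508.3125 = 2.6479
  ebony-bodied vestigial-winged: (136 − 169.4375)² / 169.4375 = 6.5987
χ² = 6.0514 + 19.4034 + 2.6479 + 6.5987 = 34.7014 ≈ 34.701

34.701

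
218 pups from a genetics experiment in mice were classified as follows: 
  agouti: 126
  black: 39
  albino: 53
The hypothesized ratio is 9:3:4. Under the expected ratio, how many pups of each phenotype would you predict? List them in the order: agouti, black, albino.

The 9:3:4 ratio has 16 parts, so with N = 218 the expected counts are:
  agouti: 218 × 9/16 = 122.625
  black: 218 × 3/16 = 40.875
  albino: 218 × 4/16 = 54.5

122.625, 40.875, 54.5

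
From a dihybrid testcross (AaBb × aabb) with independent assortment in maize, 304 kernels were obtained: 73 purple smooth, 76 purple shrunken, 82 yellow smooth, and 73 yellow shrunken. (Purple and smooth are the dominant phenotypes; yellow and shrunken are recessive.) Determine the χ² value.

0.711

A dihybrid testcross with independent assortment gives a 1:1:1:1 ratio.
The 1:1:1:1 ratio has 4 parts, so with N = 304 the expected counts are:
  purple smooth: 304 × 1/4 = 76
  purple shrunken: 304 × 1/4 = 76
  yellow smooth: 304 × 1/4 = 76
  yellow shrunken: 304 × 1/4 = 76
χ² = Σ (O − E)² / E
  purple smooth: (73 − 76)² / 76 = 0.1184
  purple shrunken: (76 − 76)² / 76 = 0.0000
  yellow smooth: (82 − 76)² / 76 = 0.4737
  yellow shrunken: (73 − 76)² / 76 = 0.1184
χ² = 0.1184 + 0.0000 + 0.4737 + 0.1184 = 0.7105 ≈ 0.711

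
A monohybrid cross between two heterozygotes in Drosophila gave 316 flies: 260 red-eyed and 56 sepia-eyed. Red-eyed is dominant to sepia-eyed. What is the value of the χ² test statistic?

For a monohybrid cross between heterozygotes with complete dominance, the expected phenotypic ratio is 3:1.
The 3:1 ratio has 4 parts, so with N = 316 the expected counts are:
  red-eyed: 316 × 3/4 = 237
  sepia-eyed: 316 × 1/4 = 79
χ² = Σ (O − E)² / E
  red-eyed: (260 − 237)² / 237 = 2.2321
  sepia-eyed: (56 − 79)² / 79 = 6.6962
χ² = 2.2321 + 6.6962 = 8.9283 ≈ 8.928

8.928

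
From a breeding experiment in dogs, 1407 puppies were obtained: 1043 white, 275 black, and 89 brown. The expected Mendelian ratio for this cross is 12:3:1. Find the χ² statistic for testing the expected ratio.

0.629

Expected counts for N = 1407 under a 12:3:1 ratio (total parts = 16):
  white: 1407 × 12/16 = 1055.25
  black: 1407 × 3/16 = 263.8125
  brown: 1407 × 1/16 = 87.9375
χ² = Σ (O − E)² / E
  white: (1043 − 1055.25)² / 1055.25 = 0.1422
  black: (275 − 263.8125)² / 263.8125 = 0.4744
  brown: (89 − 87.9375)² / 87.9375 = 0.0128
χ² = 0.1422 + 0.4744 + 0.0128 = 0.6294 ≈ 0.629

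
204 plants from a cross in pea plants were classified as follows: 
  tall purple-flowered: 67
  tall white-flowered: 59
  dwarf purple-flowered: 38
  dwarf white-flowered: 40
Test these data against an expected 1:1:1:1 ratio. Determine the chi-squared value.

11.961

Total ratio parts = 4. Expected numbers out of 204:
  tall purple-flowered: 204 × 1/4 = 51
  tall white-flowered: 204 × 1/4 = 51
  dwarf purple-flowered: 204 × 1/4 = 51
  dwarf white-flowered: 204 × 1/4 = 51
χ² = Σ (O − E)² / E
  tall purple-flowered: (67 − 51)² / 51 = 5.0196
  tall white-flowered: (59 − 51)² / 51 = 1.2549
  dwarf purple-flowered: (38 − 51)² / 51 = 3.3137
  dwarf white-flowered: (40 − 51)² / 51 = 2.3725
χ² = 5.0196 + 1.2549 + 3.3137 + 2.3725 = 11.9607 ≈ 11.961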